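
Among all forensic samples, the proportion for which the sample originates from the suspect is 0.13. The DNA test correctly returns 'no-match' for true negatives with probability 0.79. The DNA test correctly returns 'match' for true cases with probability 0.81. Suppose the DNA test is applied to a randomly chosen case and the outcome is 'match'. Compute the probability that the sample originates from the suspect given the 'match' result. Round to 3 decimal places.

Let H be the event that the sample originates from the suspect. P(H) = 0.13, so P(¬H) = 0.87. With E the 'match' result, P(E|H) = 0.81 and P(E|¬H) = 0.21.
P(E) = 0.81·0.13 + 0.21·0.87 = 0.10530 + 0.18270 = 0.28800.
By Bayes' theorem, P(H|E) = 0.10530 / 0.28800 = 0.366.

P(H | E) ≈ 0.366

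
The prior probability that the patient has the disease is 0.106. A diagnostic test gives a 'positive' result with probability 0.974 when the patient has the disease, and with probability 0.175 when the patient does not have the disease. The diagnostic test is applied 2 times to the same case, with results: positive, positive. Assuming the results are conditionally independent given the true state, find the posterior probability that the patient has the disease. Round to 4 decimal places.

Posterior P(H) ≈ 0.7860

Let H be the event that the patient has the disease; start with P(H) = 0.106. P('positive'|H) = 0.974, P('positive'|¬H) = 0.175.
Update on result 1 ('positive'): P(H) ← 0.974·0.1060 / (0.974·0.1060 + 0.175·0.8940) = 0.10324/0.25969 = 0.3976.
Update on result 2 ('positive'): P(H) ← 0.974·0.3976 / (0.974·0.3976 + 0.175·0.6024) = 0.38722/0.49265 = 0.7860.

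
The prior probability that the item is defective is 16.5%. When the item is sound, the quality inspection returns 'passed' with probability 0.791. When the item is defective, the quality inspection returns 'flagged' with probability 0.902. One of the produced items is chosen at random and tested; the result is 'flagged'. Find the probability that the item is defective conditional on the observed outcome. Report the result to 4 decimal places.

Let H be the event that the item is defective. P(H) = 0.165, so P(¬H) = 0.835. With E the 'flagged' result, P(E|H) = 0.902 and P(E|¬H) = 0.209.
P(E) = 0.902·0.165 + 0.209·0.835 = 0.14883 + 0.17451 = 0.32334.
By Bayes' theorem, P(H|E) = 0.14883 / 0.32334 = 0.4603.

P(H | E) ≈ 0.4603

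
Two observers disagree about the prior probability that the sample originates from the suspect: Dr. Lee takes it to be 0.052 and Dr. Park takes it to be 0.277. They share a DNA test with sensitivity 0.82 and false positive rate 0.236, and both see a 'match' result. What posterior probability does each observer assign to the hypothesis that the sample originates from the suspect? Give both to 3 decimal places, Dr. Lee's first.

The likelihood ratio for a 'match' result is 0.82/0.236 = 3.4746.
Dr. Lee: prior odds 0.052/0.948 = 0.054852; posterior odds 0.19059; posterior probability 0.160.
Dr. Park: prior odds 0.277/0.723 = 0.38313; posterior odds 1.3312; posterior probability 0.571.

Dr. Lee: 0.160; Dr. Park: 0.571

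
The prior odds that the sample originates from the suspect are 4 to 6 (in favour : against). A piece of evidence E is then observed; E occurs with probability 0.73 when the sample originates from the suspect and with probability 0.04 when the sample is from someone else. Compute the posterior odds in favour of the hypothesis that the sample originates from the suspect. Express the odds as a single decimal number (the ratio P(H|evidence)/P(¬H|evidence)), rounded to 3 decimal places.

Posterior odds ≈ 12.167

Prior odds = 4/6 = 0.66667.
Likelihood ratio for E = 0.73/0.04 = 18.250.
Posterior odds = prior odds × LR = 12.167.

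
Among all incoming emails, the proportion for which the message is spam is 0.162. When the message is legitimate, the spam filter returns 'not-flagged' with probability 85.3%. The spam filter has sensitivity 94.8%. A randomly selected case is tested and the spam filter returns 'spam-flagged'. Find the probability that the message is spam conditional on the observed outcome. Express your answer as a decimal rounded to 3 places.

Let H be the event that the message is spam. P(H) = 0.162, so P(¬H) = 0.838. With E the 'spam-flagged' result, P(E|H) = 0.948 and P(E|¬H) = 0.147.
P(E) = 0.948·0.162 + 0.147·0.838 = 0.15358 + 0.12319 = 0.27676.
By Bayes' theorem, P(H|E) = 0.15358 / 0.27676 = 0.555.

P(H | E) ≈ 0.555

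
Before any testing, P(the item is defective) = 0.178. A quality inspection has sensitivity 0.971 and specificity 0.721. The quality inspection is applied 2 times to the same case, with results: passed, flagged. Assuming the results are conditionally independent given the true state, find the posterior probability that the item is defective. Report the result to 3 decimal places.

Let H be the event that the item is defective; start with P(H) = 0.178. P('flagged'|H) = 0.971, P('flagged'|¬H) = 0.279.
Update on result 1 ('passed'): P(H) ← 0.029·0.1780 / (0.029·0.1780 + 0.721·0.8220) = 0.0051620/0.59782 = 0.0086.
Update on result 2 ('flagged'): P(H) ← 0.971·0.0086 / (0.971·0.0086 + 0.279·0.9914) = 0.0083842/0.28498 = 0.0294.

Posterior P(H) ≈ 0.029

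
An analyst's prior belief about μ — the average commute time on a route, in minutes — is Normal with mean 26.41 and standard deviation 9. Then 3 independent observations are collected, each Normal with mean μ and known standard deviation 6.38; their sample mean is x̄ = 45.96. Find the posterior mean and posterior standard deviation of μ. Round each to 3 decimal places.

Posterior mean ≈ 43.155; posterior SD ≈ 3.409

With known σ, the Normal prior is conjugate. Weight on the data is w = (n/σ²)/(n/σ² + 1/τ₀²) = 0.0737021/(0.0737021+0.0123457) = 0.85653.
Posterior mean = w·x̄ + (1−w)·μ₀ = 0.85653·45.96 + 0.14347·26.41 = 43.155. Posterior variance = 1/(0.0737021+0.0123457) = 11.6214, so SD = 3.409.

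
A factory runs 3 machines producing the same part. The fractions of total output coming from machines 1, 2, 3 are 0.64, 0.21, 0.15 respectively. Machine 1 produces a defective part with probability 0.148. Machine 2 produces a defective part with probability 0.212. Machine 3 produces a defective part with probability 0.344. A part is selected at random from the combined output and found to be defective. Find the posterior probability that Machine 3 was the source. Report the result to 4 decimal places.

Posterior probability ≈ 0.2704

Tabulate prior·likelihood by source: [1] prior 0.64, lik 0.148, product 0.09472; [2] prior 0.21, lik 0.212, product 0.04452; [3] prior 0.15, lik 0.344, product 0.05160.
Normalizing constant = 0.19084; the posterior for Machine 3 is its product over the sum, 0.05160/0.19084 = 0.2704.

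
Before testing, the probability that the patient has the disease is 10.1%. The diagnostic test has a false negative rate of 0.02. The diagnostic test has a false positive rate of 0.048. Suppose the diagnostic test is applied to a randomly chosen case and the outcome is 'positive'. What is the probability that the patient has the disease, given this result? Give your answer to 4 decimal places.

Write H for 'the patient has the disease'. Prior odds H:¬H = 0.101/0.899 = 0.11235. For the 'positive' outcome, the likelihood ratio is 0.98/0.048 = 20.417.
Posterior odds = 0.11235 × 20.417 = 2.2938, so P(H|E) = 2.2938/(1+2.2938) = 0.6964.

P(H | E) ≈ 0.6964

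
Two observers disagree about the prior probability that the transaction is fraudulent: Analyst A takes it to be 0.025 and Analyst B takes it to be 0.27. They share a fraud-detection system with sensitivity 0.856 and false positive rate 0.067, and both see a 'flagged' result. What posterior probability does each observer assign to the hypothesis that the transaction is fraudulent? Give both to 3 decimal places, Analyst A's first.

P('+'|H) = 0.856, P('+'|¬H) = 0.067.
Analyst A: numerator 0.856·0.025 = 0.021400; evidence = 0.021400+0.067·0.975 = 0.086725; posterior = 0.247.
Analyst B: numerator 0.856·0.27 = 0.23112; evidence = 0.23112+0.067·0.73 = 0.28003; posterior = 0.825.

Analyst A: 0.247; Analyst B: 0.825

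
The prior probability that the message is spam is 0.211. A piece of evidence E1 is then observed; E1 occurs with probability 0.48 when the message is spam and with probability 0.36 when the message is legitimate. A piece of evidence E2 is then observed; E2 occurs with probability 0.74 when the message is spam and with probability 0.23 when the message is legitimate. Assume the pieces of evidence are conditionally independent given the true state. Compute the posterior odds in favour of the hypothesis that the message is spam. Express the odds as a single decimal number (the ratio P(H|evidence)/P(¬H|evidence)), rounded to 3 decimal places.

Prior odds = 0.211/(1−0.211) = 0.26743. In log-odds, ln(0.26743) = -1.3189.
Add log likelihood ratios: ln(1.3333) + ln(3.2174) = 1.4563.
Posterior log-odds = 0.13734, so posterior odds = exp(0.13734) = 1.1472.

Posterior odds ≈ 1.147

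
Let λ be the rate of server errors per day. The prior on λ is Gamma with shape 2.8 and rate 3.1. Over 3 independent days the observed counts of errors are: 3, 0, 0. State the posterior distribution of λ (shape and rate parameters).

The Poisson likelihood adds the total count to the shape and the number of exposure periods to the rate. Here ∑xᵢ = 3 and n = 3, so shape 2.8→5.8 and rate 3.1→6.1.

Posterior: Gamma(shape=5.8, rate=6.1)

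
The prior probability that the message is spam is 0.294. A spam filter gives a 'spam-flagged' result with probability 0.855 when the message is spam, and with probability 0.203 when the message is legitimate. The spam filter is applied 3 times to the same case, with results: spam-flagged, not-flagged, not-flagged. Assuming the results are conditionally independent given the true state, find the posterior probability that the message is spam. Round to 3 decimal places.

Let H be the event that the message is spam; start with P(H) = 0.294. P('spam-flagged'|H) = 0.855, P('spam-flagged'|¬H) = 0.203.
Update on result 1 ('spam-flagged'): P(H) ← 0.855·0.2940 / (0.855·0.2940 + 0.203·0.7060) = 0.25137/0.39469 = 0.6369.
Update on result 2 ('not-flagged'): P(H) ← 0.145·0.6369 / (0.145·0.6369 + 0.797·0.3631) = 0.092348/0.38175 = 0.2419.
Update on result 3 ('not-flagged'): P(H) ← 0.145·0.2419 / (0.145·0.2419 + 0.797·0.7581) = 0.035076/0.63928 = 0.0549.

Posterior P(H) ≈ 0.055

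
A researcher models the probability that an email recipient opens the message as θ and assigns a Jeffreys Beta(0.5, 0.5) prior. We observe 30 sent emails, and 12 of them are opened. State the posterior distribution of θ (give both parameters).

The binomial likelihood is conjugate to the Beta prior: with 12 successes and 18 failures, the posterior is Beta(0.5+12, 0.5+18) = Beta(12.5, 18.5).

Posterior: Beta(12.5, 18.5)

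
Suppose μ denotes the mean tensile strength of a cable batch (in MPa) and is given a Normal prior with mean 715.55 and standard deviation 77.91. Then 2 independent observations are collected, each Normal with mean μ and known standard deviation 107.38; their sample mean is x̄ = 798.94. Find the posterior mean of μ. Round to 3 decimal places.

Posterior mean ≈ 758.319

Prior precision 1/τ₀² = 1/77.91² = 0.00016475; data precision n/σ² = 2/107.38² = 0.00017345.
Posterior precision = 0.00016475 + 0.00017345 = 0.00033820.
Posterior mean = (0.00016475·715.55 + 0.00017345·798.94) / 0.00033820 = 758.319.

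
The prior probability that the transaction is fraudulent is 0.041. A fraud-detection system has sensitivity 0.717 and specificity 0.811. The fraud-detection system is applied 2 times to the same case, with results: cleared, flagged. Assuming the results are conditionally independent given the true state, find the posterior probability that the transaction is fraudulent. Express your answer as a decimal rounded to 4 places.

Posterior P(H) ≈ 0.0536

With H the event that the transaction is fraudulent, the joint likelihood of the observed sequence is P(data|H) = 0.283·0.717 = 0.20291 and P(data|¬H) = 0.811·0.189 = 0.15328.
Bayes: P(H|data) = 0.041·0.20291 / (0.041·0.20291 + 0.959·0.15328) = 0.0083194/0.15531 = 0.0536.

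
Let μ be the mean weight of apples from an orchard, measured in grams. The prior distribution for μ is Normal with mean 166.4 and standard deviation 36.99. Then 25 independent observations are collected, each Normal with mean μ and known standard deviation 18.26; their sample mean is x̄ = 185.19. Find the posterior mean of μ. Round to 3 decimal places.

Prior precision 1/τ₀² = 1/36.99² = 0.00073086; data precision n/σ² = 25/18.26² = 0.0749788.
Posterior precision = 0.00073086 + 0.0749788 = 0.0757097.
Posterior mean = (0.00073086·166.4 + 0.0749788·185.19) / 0.0757097 = 185.009.

Posterior mean ≈ 185.009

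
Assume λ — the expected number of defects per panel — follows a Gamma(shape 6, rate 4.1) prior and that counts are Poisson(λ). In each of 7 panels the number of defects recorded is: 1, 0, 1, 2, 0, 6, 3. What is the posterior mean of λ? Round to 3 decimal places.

Posterior mean ≈ 1.712

Total count ∑xᵢ = 13 over n = 7 panels.
Gamma is conjugate to the Poisson likelihood: posterior is Gamma(shape = 6+13 = 19, rate = 4.1+7 = 11.1).
E[λ | data] = 19/11.1 = 1.712.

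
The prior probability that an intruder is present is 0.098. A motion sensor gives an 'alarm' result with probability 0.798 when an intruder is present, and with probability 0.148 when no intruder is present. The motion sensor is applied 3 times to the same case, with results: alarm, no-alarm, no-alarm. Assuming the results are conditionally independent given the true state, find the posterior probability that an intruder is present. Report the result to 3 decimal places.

With H the event that an intruder is present, the joint likelihood of the observed sequence is P(data|H) = 0.798·0.202·0.202 = 0.032562 and P(data|¬H) = 0.148·0.852·0.852 = 0.10743.
Bayes: P(H|data) = 0.098·0.032562 / (0.098·0.032562 + 0.902·0.10743) = 0.0031910/0.10010 = 0.0319.

Posterior P(H) ≈ 0.032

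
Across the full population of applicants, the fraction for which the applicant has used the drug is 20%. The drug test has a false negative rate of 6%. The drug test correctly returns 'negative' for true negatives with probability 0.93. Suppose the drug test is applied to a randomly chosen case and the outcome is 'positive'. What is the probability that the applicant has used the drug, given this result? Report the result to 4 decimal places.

P(H | E) ≈ 0.7705

Let H be the event that the applicant has used the drug. P(H) = 0.2, so P(¬H) = 0.8. With E the 'positive' result, P(E|H) = 0.94 and P(E|¬H) = 0.07.
P(E) = 0.94·0.2 + 0.07·0.8 = 0.18800 + 0.056000 = 0.24400.
By Bayes' theorem, P(H|E) = 0.18800 / 0.24400 = 0.7705.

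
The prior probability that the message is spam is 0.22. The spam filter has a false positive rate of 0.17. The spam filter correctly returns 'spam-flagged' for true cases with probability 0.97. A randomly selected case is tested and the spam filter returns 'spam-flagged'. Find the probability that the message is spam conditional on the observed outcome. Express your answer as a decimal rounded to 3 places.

Write H for 'the message is spam'. Prior odds H:¬H = 0.22/0.78 = 0.28205. For the 'spam-flagged' outcome, the likelihood ratio is 0.97/0.17 = 5.7059.
Posterior odds = 0.28205 × 5.7059 = 1.6094, so P(H|E) = 1.6094/(1+1.6094) = 0.617.

P(H | E) ≈ 0.617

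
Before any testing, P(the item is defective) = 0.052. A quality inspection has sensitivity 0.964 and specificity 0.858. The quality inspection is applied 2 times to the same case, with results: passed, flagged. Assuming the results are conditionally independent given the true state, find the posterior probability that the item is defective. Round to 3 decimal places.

Let H be the event that the item is defective; start with P(H) = 0.052. P('flagged'|H) = 0.964, P('flagged'|¬H) = 0.142.
Update on result 1 ('passed'): P(H) ← 0.036·0.0520 / (0.036·0.0520 + 0.858·0.9480) = 0.0018720/0.81526 = 0.0023.
Update on result 2 ('flagged'): P(H) ← 0.964·0.0023 / (0.964·0.0023 + 0.142·0.9977) = 0.0022135/0.14389 = 0.0154.

Posterior P(H) ≈ 0.015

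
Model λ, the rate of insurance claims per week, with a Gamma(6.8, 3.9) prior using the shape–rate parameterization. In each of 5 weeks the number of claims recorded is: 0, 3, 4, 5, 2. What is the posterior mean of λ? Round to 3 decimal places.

The Poisson likelihood adds the total count to the shape and the number of exposure periods to the rate. Here ∑xᵢ = 14 and n = 5, so shape 6.8→20.8 and rate 3.9→8.9.
Posterior mean = shape/rate = 20.8/8.9 = 2.337.

Posterior mean ≈ 2.337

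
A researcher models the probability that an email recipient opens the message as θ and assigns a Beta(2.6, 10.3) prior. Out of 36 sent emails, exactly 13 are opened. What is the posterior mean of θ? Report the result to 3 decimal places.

Observing 13 successes and 23 failures updates Beta(2.6, 10.3) by adding the success and failure counts to the two shape parameters: α = 2.6+13 = 15.6, β = 10.3+23 = 33.3.
E[θ | data] = 15.6/(15.6+33.3) = 0.319.

Posterior mean ≈ 0.319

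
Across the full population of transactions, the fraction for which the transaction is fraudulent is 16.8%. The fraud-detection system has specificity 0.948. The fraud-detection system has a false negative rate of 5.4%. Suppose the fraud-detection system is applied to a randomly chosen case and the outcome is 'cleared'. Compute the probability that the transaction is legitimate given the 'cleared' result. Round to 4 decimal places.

Let H be the event that the transaction is fraudulent. P(H) = 0.168, so P(¬H) = 0.832. With E the 'cleared' result, P(E|H) = 0.054 and P(E|¬H) = 0.948.
P(E) = 0.054·0.168 + 0.948·0.832 = 0.0090720 + 0.78874 = 0.79781.
By Bayes' theorem, P(H|E) = 0.0090720 / 0.79781 = 0.0114. Hence P(¬H|E) = 1 − 0.0114 = 0.9886.

P(¬H | E) ≈ 0.9886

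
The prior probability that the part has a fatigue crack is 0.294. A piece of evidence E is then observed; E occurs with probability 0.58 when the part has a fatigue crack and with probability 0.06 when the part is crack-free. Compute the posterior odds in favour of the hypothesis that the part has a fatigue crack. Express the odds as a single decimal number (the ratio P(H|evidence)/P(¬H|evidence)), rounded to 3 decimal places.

Prior odds = 0.294/(1−0.294) = 0.41643. In log-odds, ln(0.41643) = -0.87604.
Add log likelihood ratio: ln(9.6667) = 2.2687.
Posterior log-odds = 1.3926, so posterior odds = exp(1.3926) = 4.0255.

Posterior odds ≈ 4.025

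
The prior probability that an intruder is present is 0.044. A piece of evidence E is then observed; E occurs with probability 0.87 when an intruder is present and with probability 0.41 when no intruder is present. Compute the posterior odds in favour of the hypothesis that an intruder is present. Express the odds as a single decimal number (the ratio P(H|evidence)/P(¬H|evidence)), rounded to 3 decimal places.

Posterior odds ≈ 0.098

Prior odds = 0.044/(1−0.044) = 0.046025.
Likelihood ratio for E = 0.87/0.41 = 2.1220.
Posterior odds = prior odds × LR = 0.097663.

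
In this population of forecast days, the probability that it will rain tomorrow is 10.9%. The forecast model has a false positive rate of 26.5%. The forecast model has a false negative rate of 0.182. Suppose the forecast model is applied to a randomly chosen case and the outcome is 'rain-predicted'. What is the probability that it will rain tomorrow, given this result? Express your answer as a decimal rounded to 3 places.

Let H be the event that it will rain tomorrow. P(H) = 0.109, so P(¬H) = 0.891. With E the 'rain-predicted' result, P(E|H) = 0.818 and P(E|¬H) = 0.265.
P(E) = 0.818·0.109 + 0.265·0.891 = 0.089162 + 0.23612 = 0.32528.
By Bayes' theorem, P(H|E) = 0.089162 / 0.32528 = 0.274.

P(H | E) ≈ 0.274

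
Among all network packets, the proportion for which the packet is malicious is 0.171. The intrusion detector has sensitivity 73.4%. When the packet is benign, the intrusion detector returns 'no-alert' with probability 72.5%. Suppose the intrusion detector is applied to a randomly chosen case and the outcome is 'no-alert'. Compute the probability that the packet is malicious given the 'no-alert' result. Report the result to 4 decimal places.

P(H | E) ≈ 0.0704

Let H be the event that the packet is malicious. P(H) = 0.171, so P(¬H) = 0.829. With E the 'no-alert' result, P(E|H) = 0.266 and P(E|¬H) = 0.725.
P(E) = 0.266·0.171 + 0.725·0.829 = 0.045486 + 0.60102 = 0.64651.
By Bayes' theorem, P(H|E) = 0.045486 / 0.64651 = 0.0704.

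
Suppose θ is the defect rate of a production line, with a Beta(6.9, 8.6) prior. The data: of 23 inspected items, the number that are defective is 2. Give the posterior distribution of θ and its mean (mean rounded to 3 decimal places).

Observing 2 successes and 21 failures updates Beta(6.9, 8.6) by adding the success and failure counts to the two shape parameters: α = 6.9+2 = 8.9, β = 8.6+21 = 29.6.
Posterior mean = α/(α+β) = 8.9/38.5 = 0.231.

Posterior: Beta(8.9, 29.6); mean ≈ 0.231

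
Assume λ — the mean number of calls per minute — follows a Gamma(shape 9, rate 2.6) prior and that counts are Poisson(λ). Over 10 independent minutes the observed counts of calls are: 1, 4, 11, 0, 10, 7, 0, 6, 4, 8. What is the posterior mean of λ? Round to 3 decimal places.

Total count ∑xᵢ = 51 over n = 10 minutes.
Gamma is conjugate to the Poisson likelihood: posterior is Gamma(shape = 9+51 = 60, rate = 2.6+10 = 12.6).
Posterior mean = shape/rate = 60/12.6 = 4.762.

Posterior mean ≈ 4.762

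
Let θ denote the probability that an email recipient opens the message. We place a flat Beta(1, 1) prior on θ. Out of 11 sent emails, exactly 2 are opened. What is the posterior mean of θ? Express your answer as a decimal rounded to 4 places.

Posterior mean ≈ 0.2308

Observing 2 successes and 9 failures updates Beta(1, 1) by adding the success and failure counts to the two shape parameters: α = 1+2 = 3, β = 1+9 = 10.
E[θ | data] = 3/(3+10) = 0.2308.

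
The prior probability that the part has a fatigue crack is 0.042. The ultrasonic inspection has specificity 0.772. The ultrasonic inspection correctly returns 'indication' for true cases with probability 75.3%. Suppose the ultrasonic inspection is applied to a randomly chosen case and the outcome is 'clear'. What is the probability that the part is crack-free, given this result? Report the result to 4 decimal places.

P(¬H | E) ≈ 0.9862

Let H be the event that the part has a fatigue crack. P(H) = 0.042, so P(¬H) = 0.958. With E the 'clear' result, P(E|H) = 0.247 and P(E|¬H) = 0.772.
P(E) = 0.247·0.042 + 0.772·0.958 = 0.010374 + 0.73958 = 0.74995.
By Bayes' theorem, P(H|E) = 0.010374 / 0.74995 = 0.0138. Hence P(¬H|E) = 1 − 0.0138 = 0.9862.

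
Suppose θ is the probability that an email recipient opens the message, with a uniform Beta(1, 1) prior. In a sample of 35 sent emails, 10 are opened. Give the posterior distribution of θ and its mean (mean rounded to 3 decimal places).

Posterior: Beta(11, 26); mean ≈ 0.297

The binomial likelihood is conjugate to the Beta prior: with 10 successes and 25 failures, the posterior is Beta(1+10, 1+25) = Beta(11, 26).
Posterior mean = α/(α+β) = 11/37 = 0.297.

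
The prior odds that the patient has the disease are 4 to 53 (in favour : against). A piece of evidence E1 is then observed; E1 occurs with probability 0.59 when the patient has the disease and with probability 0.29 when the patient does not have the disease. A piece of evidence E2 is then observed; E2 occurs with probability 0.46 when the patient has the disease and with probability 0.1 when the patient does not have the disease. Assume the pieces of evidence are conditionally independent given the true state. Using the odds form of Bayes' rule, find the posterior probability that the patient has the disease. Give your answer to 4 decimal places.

Prior odds = 4/53 = 0.075472. In log-odds, ln(0.075472) = -2.5840.
Add log likelihood ratios: ln(2.0345) + ln(4.6000) = 2.2363.
Posterior log-odds = -0.34770, so posterior odds = exp(-0.34770) = 0.70631. Converting, P(H|E) = 0.70631/1.7063 = 0.4139.

Posterior probability ≈ 0.4139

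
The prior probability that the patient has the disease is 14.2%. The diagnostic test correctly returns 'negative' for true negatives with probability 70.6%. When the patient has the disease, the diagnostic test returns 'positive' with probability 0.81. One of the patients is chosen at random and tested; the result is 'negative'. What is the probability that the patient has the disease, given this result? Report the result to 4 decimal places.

Write H for 'the patient has the disease'. Prior odds H:¬H = 0.142/0.858 = 0.16550. For the 'negative' outcome, the likelihood ratio is 0.19/0.706 = 0.26912.
Posterior odds = 0.16550 × 0.26912 = 0.044540, so P(H|E) = 0.044540/(1+0.044540) = 0.0426.

P(H | E) ≈ 0.0426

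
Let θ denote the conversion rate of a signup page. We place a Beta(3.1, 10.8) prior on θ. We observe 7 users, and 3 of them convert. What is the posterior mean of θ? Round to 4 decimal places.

Posterior mean ≈ 0.2919

The binomial likelihood is conjugate to the Beta prior: with 3 successes and 4 failures, the posterior is Beta(3.1+3, 10.8+4) = Beta(6.1, 14.8).
E[θ | data] = 6.1/(6.1+14.8) = 0.2919.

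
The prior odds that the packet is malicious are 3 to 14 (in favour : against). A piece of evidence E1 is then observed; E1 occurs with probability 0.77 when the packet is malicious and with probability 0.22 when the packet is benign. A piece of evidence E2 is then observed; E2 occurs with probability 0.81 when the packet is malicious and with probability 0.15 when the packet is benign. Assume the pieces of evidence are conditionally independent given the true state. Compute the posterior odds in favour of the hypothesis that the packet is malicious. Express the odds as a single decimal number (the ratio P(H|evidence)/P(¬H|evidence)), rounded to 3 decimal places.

Prior odds = 3/14 = 0.21429. In log-odds, ln(0.21429) = -1.5404.
Add log likelihood ratios: ln(3.5000) + ln(5.4000) = 2.9392.
Posterior log-odds = 1.3987, so posterior odds = exp(1.3987) = 4.0500.

Posterior odds ≈ 4.050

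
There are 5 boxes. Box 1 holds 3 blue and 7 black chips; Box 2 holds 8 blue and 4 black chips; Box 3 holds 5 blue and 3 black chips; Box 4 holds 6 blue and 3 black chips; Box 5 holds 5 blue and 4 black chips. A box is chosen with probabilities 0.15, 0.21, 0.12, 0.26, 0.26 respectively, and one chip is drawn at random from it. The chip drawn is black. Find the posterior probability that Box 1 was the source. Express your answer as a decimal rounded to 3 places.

Posterior probability ≈ 0.249

P(black|Box 1) = 0.7; P(black|Box 2) = 0.3333; P(black|Box 3) = 0.375; P(black|Box 4) = 0.3333; P(black|Box 5) = 0.4444.
Prior × likelihood for each source: 0.15·0.7=0.1050, 0.21·0.3333=0.07000, 0.12·0.375=0.04500, 0.26·0.3333=0.08667, 0.26·0.4444=0.1156. Summing gives P(black) = 0.42222.
P(Box 1 | black) = 0.1050 / 0.42222 = 0.249.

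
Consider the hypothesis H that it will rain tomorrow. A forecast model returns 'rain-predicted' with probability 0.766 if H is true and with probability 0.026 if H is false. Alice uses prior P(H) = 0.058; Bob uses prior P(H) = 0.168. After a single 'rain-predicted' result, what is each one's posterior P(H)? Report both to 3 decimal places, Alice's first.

Alice: 0.645; Bob: 0.856

P('+'|H) = 0.766, P('+'|¬H) = 0.026.
Alice: numerator 0.766·0.058 = 0.044428; evidence = 0.044428+0.026·0.942 = 0.068920; posterior = 0.645.
Bob: numerator 0.766·0.168 = 0.12869; evidence = 0.12869+0.026·0.832 = 0.15032; posterior = 0.856.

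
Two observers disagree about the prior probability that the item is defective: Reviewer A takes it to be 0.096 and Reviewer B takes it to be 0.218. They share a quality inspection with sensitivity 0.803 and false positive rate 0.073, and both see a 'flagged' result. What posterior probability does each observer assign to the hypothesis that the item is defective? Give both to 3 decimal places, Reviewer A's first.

The likelihood ratio for a 'flagged' result is 0.803/0.073 = 11.000.
Reviewer A: prior odds 0.096/0.904 = 0.10619; posterior odds 1.1681; posterior probability 0.539.
Reviewer B: prior odds 0.218/0.782 = 0.27877; posterior odds 3.0665; posterior probability 0.754.

Reviewer A: 0.539; Reviewer B: 0.754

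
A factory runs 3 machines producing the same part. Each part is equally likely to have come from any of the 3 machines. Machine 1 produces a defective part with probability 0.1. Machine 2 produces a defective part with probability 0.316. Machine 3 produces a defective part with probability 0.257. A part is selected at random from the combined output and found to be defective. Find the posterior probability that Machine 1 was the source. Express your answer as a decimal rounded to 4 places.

Posterior probability ≈ 0.1486

P(defective|M1) = 0.1; P(defective|M2) = 0.316; P(defective|M3) = 0.257.
Prior × likelihood for each source: 0.333333·0.1=0.03333, 0.333333·0.316=0.1053, 0.333333·0.257=0.08567. Summing gives P(defective) = 0.22433.
P(Machine 1 | defective) = 0.03333 / 0.22433 = 0.1486.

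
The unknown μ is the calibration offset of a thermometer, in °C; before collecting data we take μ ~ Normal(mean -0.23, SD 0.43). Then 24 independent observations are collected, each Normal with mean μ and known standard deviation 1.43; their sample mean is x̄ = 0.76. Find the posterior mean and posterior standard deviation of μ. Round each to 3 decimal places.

Posterior mean ≈ 0.448; posterior SD ≈ 0.242

Prior precision 1/τ₀² = 1/0.43² = 5.40833; data precision n/σ² = 24/1.43² = 11.7365.
Posterior precision = 5.40833 + 11.7365 = 17.1448, giving posterior SD = 1/√17.1448 = 0.242.
Posterior mean = (5.40833·-0.23 + 11.7365·0.76) / 17.1448 = 0.448.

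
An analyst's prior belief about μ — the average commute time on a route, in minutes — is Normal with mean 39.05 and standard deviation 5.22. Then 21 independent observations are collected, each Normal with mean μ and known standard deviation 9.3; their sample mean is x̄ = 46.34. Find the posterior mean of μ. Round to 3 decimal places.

Posterior mean ≈ 45.383

With known σ, the Normal prior is conjugate. Weight on the data is w = (n/σ²)/(n/σ² + 1/τ₀²) = 0.242803/(0.242803+0.0366994) = 0.86870.
Posterior mean = w·x̄ + (1−w)·μ₀ = 0.86870·46.34 + 0.13130·39.05 = 45.383.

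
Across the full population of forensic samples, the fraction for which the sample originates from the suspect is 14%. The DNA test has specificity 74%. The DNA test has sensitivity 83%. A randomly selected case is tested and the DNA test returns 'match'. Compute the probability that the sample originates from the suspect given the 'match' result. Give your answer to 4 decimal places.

Let H be the event that the sample originates from the suspect. P(H) = 0.14, so P(¬H) = 0.86. With E the 'match' result, P(E|H) = 0.83 and P(E|¬H) = 0.26.
P(E) = 0.83·0.14 + 0.26·0.86 = 0.11620 + 0.22360 = 0.33980.
By Bayes' theorem, P(H|E) = 0.11620 / 0.33980 = 0.3420.

P(H | E) ≈ 0.3420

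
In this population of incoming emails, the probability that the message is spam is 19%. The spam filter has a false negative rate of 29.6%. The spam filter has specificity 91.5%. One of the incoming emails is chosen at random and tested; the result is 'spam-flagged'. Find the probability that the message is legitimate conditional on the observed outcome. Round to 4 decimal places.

Let H be the event that the message is spam. P(H) = 0.19, so P(¬H) = 0.81. With E the 'spam-flagged' result, P(E|H) = 0.704 and P(E|¬H) = 0.085.
P(E) = 0.704·0.19 + 0.085·0.81 = 0.13376 + 0.068850 = 0.20261.
By Bayes' theorem, P(H|E) = 0.13376 / 0.20261 = 0.6602. Hence P(¬H|E) = 1 − 0.6602 = 0.3398.

P(¬H | E) ≈ 0.3398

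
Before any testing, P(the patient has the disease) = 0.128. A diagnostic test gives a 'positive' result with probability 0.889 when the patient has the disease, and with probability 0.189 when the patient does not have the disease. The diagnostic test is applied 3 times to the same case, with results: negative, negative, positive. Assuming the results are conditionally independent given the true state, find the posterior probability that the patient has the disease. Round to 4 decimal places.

Posterior P(H) ≈ 0.0128

With H the event that the patient has the disease, the joint likelihood of the observed sequence is P(data|H) = 0.111·0.111·0.889 = 0.010953 and P(data|¬H) = 0.811·0.811·0.189 = 0.12431.
Bayes: P(H|data) = 0.128·0.010953 / (0.128·0.010953 + 0.872·0.12431) = 0.0014020/0.10980 = 0.0128.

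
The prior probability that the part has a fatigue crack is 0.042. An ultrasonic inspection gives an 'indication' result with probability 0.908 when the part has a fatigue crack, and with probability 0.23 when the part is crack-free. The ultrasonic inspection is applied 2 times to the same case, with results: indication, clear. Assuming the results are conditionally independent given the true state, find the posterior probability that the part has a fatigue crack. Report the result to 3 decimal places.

Posterior P(H) ≈ 0.020

With H the event that the part has a fatigue crack, the joint likelihood of the observed sequence is P(data|H) = 0.908·0.092 = 0.083536 and P(data|¬H) = 0.23·0.77 = 0.17710.
Bayes: P(H|data) = 0.042·0.083536 / (0.042·0.083536 + 0.958·0.17710) = 0.0035085/0.17317 = 0.0203.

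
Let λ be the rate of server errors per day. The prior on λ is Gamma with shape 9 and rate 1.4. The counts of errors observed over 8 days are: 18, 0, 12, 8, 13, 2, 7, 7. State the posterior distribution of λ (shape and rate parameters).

Posterior: Gamma(shape=76, rate=9.4)

The Poisson likelihood adds the total count to the shape and the number of exposure periods to the rate. Here ∑xᵢ = 67 and n = 8, so shape 9→76 and rate 1.4→9.4.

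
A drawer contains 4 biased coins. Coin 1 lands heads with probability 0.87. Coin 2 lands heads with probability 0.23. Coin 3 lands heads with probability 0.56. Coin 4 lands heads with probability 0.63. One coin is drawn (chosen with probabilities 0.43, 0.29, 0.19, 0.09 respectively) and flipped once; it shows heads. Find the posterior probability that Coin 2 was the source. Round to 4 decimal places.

Posterior probability ≈ 0.1104

Tabulate prior·likelihood by source: [1] prior 0.43, lik 0.87, product 0.3741; [2] prior 0.29, lik 0.23, product 0.06670; [3] prior 0.19, lik 0.56, product 0.1064; [4] prior 0.09, lik 0.63, product 0.05670.
Normalizing constant = 0.60390; the posterior for Coin 2 is its product over the sum, 0.06670/0.60390 = 0.1104.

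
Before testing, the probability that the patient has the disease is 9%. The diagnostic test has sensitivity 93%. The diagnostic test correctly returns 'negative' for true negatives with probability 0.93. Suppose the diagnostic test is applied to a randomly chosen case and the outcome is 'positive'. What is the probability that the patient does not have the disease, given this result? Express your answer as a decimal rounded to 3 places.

P(¬H | E) ≈ 0.432

Let H be the event that the patient has the disease. P(H) = 0.09, so P(¬H) = 0.91. With E the 'positive' result, P(E|H) = 0.93 and P(E|¬H) = 0.07.
P(E) = 0.93·0.09 + 0.07·0.91 = 0.083700 + 0.063700 = 0.14740.
By Bayes' theorem, P(H|E) = 0.083700 / 0.14740 = 0.568. Hence P(¬H|E) = 1 − 0.568 = 0.432.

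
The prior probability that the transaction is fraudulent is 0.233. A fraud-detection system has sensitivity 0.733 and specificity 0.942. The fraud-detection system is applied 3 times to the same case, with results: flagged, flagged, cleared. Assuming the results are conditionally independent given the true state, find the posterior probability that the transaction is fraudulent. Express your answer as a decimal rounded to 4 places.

Let H be the event that the transaction is fraudulent; start with P(H) = 0.233. P('flagged'|H) = 0.733, P('flagged'|¬H) = 0.058.
Update on result 1 ('flagged'): P(H) ← 0.733·0.2330 / (0.733·0.2330 + 0.058·0.7670) = 0.17079/0.21527 = 0.7934.
Update on result 2 ('flagged'): P(H) ← 0.733·0.7934 / (0.733·0.7934 + 0.058·0.2066) = 0.58153/0.59351 = 0.9798.
Update on result 3 ('cleared'): P(H) ← 0.267·0.9798 / (0.267·0.9798 + 0.942·0.0202) = 0.26161/0.28063 = 0.9322.

Posterior P(H) ≈ 0.9322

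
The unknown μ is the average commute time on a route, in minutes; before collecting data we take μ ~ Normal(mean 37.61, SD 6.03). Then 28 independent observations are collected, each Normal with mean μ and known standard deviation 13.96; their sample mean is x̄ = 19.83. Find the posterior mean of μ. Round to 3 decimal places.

Prior precision 1/τ₀² = 1/6.03² = 0.0275021; data precision n/σ² = 28/13.96² = 0.143677.
Posterior precision = 0.0275021 + 0.143677 = 0.171179.
Posterior mean = (0.0275021·37.61 + 0.143677·19.83) / 0.171179 = 22.687.

Posterior mean ≈ 22.687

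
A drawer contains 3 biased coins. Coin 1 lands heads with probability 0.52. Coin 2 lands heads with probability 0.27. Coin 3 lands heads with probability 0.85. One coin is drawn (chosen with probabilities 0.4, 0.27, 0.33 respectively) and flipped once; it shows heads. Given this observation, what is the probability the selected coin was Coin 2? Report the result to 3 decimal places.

Tabulate prior·likelihood by source: [1] prior 0.4, lik 0.52, product 0.2080; [2] prior 0.27, lik 0.27, product 0.07290; [3] prior 0.33, lik 0.85, product 0.2805.
Normalizing constant = 0.56140; the posterior for Coin 2 is its product over the sum, 0.07290/0.56140 = 0.130.

Posterior probability ≈ 0.130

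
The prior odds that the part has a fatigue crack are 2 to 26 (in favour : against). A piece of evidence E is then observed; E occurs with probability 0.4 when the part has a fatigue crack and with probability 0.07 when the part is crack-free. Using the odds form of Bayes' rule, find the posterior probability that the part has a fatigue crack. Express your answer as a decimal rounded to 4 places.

Posterior probability ≈ 0.3053

Prior odds = 2/26 = 0.076923. In log-odds, ln(0.076923) = -2.5649.
Add log likelihood ratio: ln(5.7143) = 1.7430.
Posterior log-odds = -0.82198, so posterior odds = exp(-0.82198) = 0.43956. Converting, P(H|E) = 0.43956/1.4396 = 0.3053.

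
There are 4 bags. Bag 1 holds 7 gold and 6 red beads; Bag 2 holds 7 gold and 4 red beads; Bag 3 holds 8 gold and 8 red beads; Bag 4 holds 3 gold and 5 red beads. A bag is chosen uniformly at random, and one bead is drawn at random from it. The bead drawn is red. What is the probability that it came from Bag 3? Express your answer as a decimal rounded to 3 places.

P(red|Bag 1) = 0.4615; P(red|Bag 2) = 0.3636; P(red|Bag 3) = 0.5; P(red|Bag 4) = 0.625.
Prior × likelihood for each source: 0.25·0.4615=0.1154, 0.25·0.3636=0.09091, 0.25·0.5=0.1250, 0.25·0.625=0.1562. Summing gives P(red) = 0.48754.
P(Bag 3 | red) = 0.1250 / 0.48754 = 0.256.

Posterior probability ≈ 0.256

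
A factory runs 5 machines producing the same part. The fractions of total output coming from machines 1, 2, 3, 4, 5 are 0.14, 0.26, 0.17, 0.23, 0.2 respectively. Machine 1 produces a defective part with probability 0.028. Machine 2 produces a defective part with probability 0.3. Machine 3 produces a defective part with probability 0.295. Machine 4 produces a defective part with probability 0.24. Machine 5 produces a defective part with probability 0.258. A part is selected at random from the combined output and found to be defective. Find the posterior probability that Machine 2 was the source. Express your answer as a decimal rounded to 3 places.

Posterior probability ≈ 0.327

Tabulate prior·likelihood by source: [1] prior 0.14, lik 0.028, product 0.003920; [2] prior 0.26, lik 0.3, product 0.07800; [3] prior 0.17, lik 0.295, product 0.05015; [4] prior 0.23, lik 0.24, product 0.05520; [5] prior 0.2, lik 0.258, product 0.05160.
Normalizing constant = 0.23887; the posterior for Machine 2 is its product over the sum, 0.07800/0.23887 = 0.327.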